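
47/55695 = 1/1185 = 0.00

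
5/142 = 5/142 =0.04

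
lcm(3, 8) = 24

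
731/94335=731/94335 = 0.01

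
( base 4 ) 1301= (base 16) 71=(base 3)11012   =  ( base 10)113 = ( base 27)45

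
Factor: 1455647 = 19^1*23^1*3331^1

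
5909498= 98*60301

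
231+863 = 1094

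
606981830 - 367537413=239444417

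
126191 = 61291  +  64900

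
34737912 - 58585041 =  - 23847129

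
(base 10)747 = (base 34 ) lx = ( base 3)1000200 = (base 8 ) 1353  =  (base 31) o3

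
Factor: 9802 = 2^1*13^2 * 29^1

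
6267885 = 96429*65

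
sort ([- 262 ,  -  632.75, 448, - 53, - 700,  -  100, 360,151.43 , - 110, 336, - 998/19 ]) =[ -700, - 632.75, - 262, - 110,  -  100, -53, - 998/19,151.43,336, 360,448]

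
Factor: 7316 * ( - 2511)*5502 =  - 101074358952 = - 2^3*3^5*7^1*31^2*59^1*131^1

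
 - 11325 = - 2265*5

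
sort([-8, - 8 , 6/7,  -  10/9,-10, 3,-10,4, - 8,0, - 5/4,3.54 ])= [ - 10 ,-10,-8,-8,-8,-5/4,  -  10/9,0,6/7 , 3,3.54,4]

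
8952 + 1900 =10852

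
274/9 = 274/9 = 30.44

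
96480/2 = 48240=48240.00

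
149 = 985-836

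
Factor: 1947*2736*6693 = 35653557456 = 2^4*3^4*11^1*19^1*23^1*59^1*97^1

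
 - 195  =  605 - 800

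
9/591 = 3/197= 0.02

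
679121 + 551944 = 1231065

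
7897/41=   7897/41 = 192.61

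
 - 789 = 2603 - 3392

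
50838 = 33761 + 17077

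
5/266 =5/266  =  0.02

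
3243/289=3243/289=11.22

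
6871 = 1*6871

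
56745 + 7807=64552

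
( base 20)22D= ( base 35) OD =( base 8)1525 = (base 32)QL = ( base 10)853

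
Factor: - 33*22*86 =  - 2^2*3^1*11^2*43^1 = - 62436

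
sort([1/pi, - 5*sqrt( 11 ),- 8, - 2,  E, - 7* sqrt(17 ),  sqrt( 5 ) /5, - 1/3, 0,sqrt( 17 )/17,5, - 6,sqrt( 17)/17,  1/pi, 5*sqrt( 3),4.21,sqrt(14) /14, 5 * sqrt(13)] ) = [ -7* sqrt( 17) , - 5*sqrt( 11),  -  8, - 6,  -  2 , - 1/3, 0,sqrt( 17)/17, sqrt( 17 ) /17, sqrt(14)/14, 1/pi, 1/pi, sqrt( 5) /5 , E, 4.21, 5, 5 *sqrt(3), 5*sqrt( 13) ]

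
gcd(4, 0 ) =4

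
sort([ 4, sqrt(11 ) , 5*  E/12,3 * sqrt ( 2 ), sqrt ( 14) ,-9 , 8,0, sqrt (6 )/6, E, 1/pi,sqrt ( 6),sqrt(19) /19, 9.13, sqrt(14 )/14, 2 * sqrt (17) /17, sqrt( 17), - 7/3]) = [ - 9,- 7/3,0,sqrt(19)/19, sqrt( 14) /14, 1/pi , sqrt(6) /6, 2*sqrt(17) /17 , 5*E/12,sqrt( 6),E, sqrt( 11),sqrt( 14 ),4, sqrt( 17 ),3*sqrt ( 2),8, 9.13 ] 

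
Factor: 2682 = 2^1*3^2 * 149^1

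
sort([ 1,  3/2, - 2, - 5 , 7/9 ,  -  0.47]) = [ - 5, - 2, - 0.47, 7/9, 1,  3/2] 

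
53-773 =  - 720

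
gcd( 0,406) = 406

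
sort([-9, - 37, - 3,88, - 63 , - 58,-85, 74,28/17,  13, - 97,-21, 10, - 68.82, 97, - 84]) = [ -97, - 85,-84 ,  -  68.82, - 63,  -  58 , - 37 ,- 21, - 9, - 3, 28/17, 10, 13, 74,88, 97 ]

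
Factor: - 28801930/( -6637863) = 2^1*3^( - 1)*5^1*29^1*241^( - 1 )*9181^(-1 )*99317^1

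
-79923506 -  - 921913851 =841990345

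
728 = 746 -18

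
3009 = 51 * 59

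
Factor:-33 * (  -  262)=2^1*3^1*11^1*131^1= 8646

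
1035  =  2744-1709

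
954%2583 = 954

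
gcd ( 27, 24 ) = 3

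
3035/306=9 + 281/306 = 9.92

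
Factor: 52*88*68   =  2^7*  11^1*13^1*17^1 = 311168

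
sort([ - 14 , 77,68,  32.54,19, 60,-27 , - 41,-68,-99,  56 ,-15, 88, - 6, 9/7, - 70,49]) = [ - 99  ,-70,-68, - 41,-27, - 15, - 14 ,  -  6, 9/7, 19,32.54,49, 56, 60,68,77, 88]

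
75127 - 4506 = 70621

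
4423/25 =4423/25= 176.92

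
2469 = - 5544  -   - 8013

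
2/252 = 1/126 = 0.01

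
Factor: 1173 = 3^1 * 17^1*23^1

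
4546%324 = 10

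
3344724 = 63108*53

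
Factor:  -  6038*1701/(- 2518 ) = 3^5 * 7^1*1259^( - 1 )*3019^1 = 5135319/1259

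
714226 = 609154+105072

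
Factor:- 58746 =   -  2^1 * 3^1 * 9791^1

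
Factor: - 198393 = -3^1 * 13^1*5087^1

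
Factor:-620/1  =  -2^2*5^1 * 31^1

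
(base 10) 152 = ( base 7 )305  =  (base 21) 75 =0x98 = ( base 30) 52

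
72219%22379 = 5082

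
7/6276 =7/6276 = 0.00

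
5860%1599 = 1063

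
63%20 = 3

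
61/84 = 61/84 = 0.73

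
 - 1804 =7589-9393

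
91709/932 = 98 + 373/932  =  98.40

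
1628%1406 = 222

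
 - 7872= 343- 8215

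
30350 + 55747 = 86097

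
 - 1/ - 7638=1/7638 = 0.00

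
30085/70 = 6017/14 =429.79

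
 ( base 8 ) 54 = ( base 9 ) 48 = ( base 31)1d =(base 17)2a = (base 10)44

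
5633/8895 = 5633/8895 = 0.63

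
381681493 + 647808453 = 1029489946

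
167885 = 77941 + 89944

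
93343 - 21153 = 72190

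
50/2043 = 50/2043 = 0.02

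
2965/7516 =2965/7516= 0.39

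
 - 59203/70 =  - 59203/70 = - 845.76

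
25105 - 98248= - 73143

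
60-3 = 57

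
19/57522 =19/57522=0.00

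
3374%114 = 68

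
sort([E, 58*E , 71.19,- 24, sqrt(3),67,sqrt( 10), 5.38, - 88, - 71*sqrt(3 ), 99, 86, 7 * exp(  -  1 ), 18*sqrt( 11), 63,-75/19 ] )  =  [ - 71*sqrt( 3), - 88, - 24,  -  75/19,sqrt( 3 ), 7*exp( - 1 ), E, sqrt(10 ), 5.38, 18*sqrt(11), 63, 67,71.19 , 86, 99, 58*E ]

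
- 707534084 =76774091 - 784308175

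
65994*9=593946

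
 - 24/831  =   - 8/277 = - 0.03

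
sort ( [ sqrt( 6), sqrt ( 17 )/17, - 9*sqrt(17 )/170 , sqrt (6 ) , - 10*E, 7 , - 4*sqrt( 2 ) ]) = [ - 10*E, - 4*sqrt(2) , - 9*sqrt( 17)/170,sqrt(17 ) /17,sqrt( 6), sqrt(6),7 ] 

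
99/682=9/62 = 0.15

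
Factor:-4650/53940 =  - 2^( - 1)*5^1*29^( - 1) = - 5/58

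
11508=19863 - 8355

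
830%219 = 173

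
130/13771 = 130/13771 = 0.01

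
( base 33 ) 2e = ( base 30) 2K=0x50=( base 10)80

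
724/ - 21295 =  - 1+20571/21295 = - 0.03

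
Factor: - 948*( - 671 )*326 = 2^3*  3^1*11^1*61^1*79^1*163^1= 207371208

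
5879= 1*5879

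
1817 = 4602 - 2785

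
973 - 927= 46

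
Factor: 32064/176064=7^( - 1 )*131^( - 1 ) * 167^1 = 167/917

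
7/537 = 7/537 = 0.01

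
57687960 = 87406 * 660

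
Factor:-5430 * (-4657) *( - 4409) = - 2^1*3^1 * 5^1*181^1*4409^1*4657^1 = - 111492631590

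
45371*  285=12930735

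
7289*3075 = 22413675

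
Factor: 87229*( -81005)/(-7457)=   5^1*17^1*19^1*953^1*4591^1*7457^( - 1 ) = 7065985145/7457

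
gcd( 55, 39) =1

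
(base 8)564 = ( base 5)2442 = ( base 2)101110100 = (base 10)372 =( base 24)fc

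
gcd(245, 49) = 49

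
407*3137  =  1276759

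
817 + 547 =1364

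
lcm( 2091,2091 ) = 2091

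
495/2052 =55/228= 0.24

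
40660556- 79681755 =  - 39021199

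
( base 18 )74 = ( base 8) 202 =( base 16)82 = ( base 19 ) 6G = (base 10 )130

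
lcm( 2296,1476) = 20664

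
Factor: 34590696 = 2^3 * 3^1*7^1 *103^1*1999^1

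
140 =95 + 45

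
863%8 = 7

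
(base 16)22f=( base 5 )4214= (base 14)2BD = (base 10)559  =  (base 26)LD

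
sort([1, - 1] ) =[ - 1,1 ]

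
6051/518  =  6051/518 = 11.68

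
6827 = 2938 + 3889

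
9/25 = 9/25 = 0.36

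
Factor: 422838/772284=2^( - 1)*3^1*13^2*463^( - 1)  =  507/926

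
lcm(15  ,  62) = 930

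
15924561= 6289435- - 9635126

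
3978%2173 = 1805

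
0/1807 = 0 = 0.00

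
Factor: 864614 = 2^1*19^1*61^1*373^1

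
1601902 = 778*2059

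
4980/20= 249 = 249.00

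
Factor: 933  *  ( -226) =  - 2^1*3^1*113^1*311^1= -  210858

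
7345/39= 565/3  =  188.33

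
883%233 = 184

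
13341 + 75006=88347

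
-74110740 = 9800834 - 83911574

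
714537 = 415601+298936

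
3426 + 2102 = 5528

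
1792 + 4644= 6436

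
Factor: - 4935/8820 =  - 2^( - 2)*3^ ( - 1)*7^( - 1) * 47^1 = - 47/84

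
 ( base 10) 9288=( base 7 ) 36036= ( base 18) 1AC0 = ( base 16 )2448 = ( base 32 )928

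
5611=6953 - 1342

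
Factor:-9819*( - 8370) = 82185030 = 2^1*3^5*5^1*31^1 * 1091^1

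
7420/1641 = 4+856/1641 = 4.52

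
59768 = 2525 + 57243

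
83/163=83/163 = 0.51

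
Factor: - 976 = - 2^4*61^1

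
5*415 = 2075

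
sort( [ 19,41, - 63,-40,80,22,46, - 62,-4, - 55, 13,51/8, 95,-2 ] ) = [ - 63, - 62, - 55, - 40,  -  4,-2,51/8,13,19,  22,  41, 46,80,  95 ] 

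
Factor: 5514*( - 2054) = -2^2*3^1*13^1*79^1* 919^1=-  11325756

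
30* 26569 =797070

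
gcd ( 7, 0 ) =7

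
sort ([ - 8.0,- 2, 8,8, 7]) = [ - 8.0,-2, 7,8,8 ]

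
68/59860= 17/14965= 0.00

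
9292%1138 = 188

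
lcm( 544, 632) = 42976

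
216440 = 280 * 773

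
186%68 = 50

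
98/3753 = 98/3753=0.03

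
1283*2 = 2566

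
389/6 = 64 + 5/6 = 64.83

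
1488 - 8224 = -6736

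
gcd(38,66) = 2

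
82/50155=82/50155 = 0.00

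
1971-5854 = -3883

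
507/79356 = 169/26452 = 0.01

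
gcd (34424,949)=13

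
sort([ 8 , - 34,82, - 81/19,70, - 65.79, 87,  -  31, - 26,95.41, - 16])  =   [ - 65.79, - 34,-31, -26, - 16, - 81/19, 8, 70, 82,87 , 95.41]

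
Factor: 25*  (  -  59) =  - 1475 = - 5^2*59^1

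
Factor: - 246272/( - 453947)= 18944/34919 = 2^9 * 37^1*34919^( - 1)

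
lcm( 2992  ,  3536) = 38896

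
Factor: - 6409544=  - 2^3 * 17^1*47129^1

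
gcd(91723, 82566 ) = 1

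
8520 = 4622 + 3898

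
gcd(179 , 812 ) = 1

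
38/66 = 19/33 = 0.58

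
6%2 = 0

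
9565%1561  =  199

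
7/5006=7/5006 = 0.00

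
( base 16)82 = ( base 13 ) a0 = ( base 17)7B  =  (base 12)aa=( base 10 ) 130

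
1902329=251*7579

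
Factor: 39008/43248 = 2^1*3^(-1 )*17^( -1)*23^1 = 46/51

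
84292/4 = 21073  =  21073.00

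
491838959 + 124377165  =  616216124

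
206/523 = 206/523=0.39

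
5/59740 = 1/11948 = 0.00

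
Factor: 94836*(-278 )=-2^3*3^1*7^1*139^1 * 1129^1 = - 26364408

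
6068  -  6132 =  - 64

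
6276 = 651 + 5625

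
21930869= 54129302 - 32198433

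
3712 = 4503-791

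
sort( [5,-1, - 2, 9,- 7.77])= [ - 7.77, - 2,  -  1,5, 9 ] 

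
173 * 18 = 3114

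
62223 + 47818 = 110041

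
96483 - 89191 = 7292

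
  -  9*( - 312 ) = 2808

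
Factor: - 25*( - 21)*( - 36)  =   - 2^2*3^3*5^2*7^1 = - 18900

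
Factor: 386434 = 2^1*47^1*4111^1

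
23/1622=23/1622=   0.01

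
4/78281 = 4/78281 = 0.00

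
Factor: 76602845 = 5^1*11^1*1392779^1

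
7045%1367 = 210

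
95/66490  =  19/13298 = 0.00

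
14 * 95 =1330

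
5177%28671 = 5177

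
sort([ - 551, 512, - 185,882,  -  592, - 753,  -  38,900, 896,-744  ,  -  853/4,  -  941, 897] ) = [ - 941, - 753, - 744, - 592, - 551,-853/4, - 185, - 38, 512, 882, 896,  897, 900]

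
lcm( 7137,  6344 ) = 57096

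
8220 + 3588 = 11808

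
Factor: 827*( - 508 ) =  - 2^2 * 127^1 * 827^1=- 420116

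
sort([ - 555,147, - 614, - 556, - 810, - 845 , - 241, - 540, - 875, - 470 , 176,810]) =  [ - 875, - 845,  -  810, - 614, - 556,-555, - 540, - 470, - 241,147,  176,  810]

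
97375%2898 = 1741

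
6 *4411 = 26466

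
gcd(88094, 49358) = 2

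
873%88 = 81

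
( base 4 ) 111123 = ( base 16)55b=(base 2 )10101011011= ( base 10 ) 1371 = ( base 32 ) 1AR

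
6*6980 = 41880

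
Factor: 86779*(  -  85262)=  - 7398951098 = -  2^1*7^3*11^1*23^1 * 89^1*479^1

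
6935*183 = 1269105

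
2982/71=42 = 42.00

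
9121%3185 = 2751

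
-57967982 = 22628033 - 80596015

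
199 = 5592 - 5393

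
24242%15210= 9032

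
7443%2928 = 1587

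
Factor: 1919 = 19^1*101^1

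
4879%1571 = 166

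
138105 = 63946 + 74159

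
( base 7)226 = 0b1110110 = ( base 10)118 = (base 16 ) 76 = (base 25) 4I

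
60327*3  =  180981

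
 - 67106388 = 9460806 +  - 76567194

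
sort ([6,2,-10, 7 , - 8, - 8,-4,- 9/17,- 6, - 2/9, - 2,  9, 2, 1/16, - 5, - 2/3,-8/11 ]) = [ - 10, - 8,  -  8,- 6,  -  5,-4, - 2,  -  8/11,- 2/3 , - 9/17 , - 2/9,  1/16 , 2, 2, 6, 7, 9] 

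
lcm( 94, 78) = 3666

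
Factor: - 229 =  - 229^1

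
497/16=497/16 = 31.06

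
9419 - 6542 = 2877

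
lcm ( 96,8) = 96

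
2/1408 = 1/704 =0.00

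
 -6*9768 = - 58608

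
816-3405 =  - 2589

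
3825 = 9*425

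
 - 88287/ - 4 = 22071 + 3/4 = 22071.75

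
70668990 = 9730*7263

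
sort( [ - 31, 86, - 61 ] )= [  -  61,  -  31, 86] 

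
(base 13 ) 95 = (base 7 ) 233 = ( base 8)172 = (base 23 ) 57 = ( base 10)122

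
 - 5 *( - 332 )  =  1660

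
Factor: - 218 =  - 2^1 * 109^1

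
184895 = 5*36979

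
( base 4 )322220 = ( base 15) 11a2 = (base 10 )3752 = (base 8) 7250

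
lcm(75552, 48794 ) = 2342112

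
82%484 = 82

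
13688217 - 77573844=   -  63885627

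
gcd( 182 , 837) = 1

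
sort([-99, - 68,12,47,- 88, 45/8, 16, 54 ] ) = [-99, - 88, - 68, 45/8 , 12,16 , 47, 54 ]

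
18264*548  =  10008672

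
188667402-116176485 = 72490917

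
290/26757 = 290/26757= 0.01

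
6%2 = 0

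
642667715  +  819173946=1461841661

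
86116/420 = 21529/105 =205.04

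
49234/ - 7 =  - 7034 + 4/7 = - 7033.43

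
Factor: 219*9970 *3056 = 2^5*3^1*5^1*73^1*191^1*997^1 = 6672562080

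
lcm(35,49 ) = 245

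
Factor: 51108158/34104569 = 2^1*101^( - 1)*337669^( - 1)* 25554079^1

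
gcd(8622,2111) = 1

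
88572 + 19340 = 107912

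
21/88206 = 7/29402 = 0.00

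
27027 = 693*39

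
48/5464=6/683 = 0.01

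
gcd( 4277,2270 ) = 1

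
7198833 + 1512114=8710947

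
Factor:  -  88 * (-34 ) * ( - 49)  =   - 2^4*7^2*11^1 * 17^1 = -146608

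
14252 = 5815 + 8437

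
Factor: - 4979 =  - 13^1 * 383^1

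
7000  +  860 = 7860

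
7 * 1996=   13972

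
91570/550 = 166 + 27/55 = 166.49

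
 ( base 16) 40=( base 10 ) 64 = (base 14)48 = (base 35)1T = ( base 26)2C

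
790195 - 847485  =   - 57290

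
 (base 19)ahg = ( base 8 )7555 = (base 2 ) 111101101101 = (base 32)3RD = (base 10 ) 3949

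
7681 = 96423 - 88742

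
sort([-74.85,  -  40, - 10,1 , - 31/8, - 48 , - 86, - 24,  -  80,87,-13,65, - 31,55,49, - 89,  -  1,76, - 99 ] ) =[ - 99, - 89,  -  86,  -  80, - 74.85,- 48,-40, - 31,  -  24,-13, - 10,-31/8, - 1 , 1, 49 , 55,65, 76 , 87]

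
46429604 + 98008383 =144437987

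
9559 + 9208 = 18767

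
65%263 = 65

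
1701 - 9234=  -  7533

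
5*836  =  4180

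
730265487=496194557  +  234070930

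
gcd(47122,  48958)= 2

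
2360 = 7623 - 5263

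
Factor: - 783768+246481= - 537287^1 = - 537287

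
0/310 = 0 = 0.00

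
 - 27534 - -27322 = -212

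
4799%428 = 91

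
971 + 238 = 1209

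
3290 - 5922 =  - 2632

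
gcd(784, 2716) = 28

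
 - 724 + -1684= - 2408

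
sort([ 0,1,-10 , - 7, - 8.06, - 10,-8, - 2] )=[-10, - 10, -8.06, - 8, - 7, - 2, 0, 1 ]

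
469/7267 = 469/7267 =0.06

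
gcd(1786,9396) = 2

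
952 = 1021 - 69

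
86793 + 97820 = 184613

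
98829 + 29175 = 128004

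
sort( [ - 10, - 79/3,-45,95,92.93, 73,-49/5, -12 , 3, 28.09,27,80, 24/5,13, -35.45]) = [-45, - 35.45, - 79/3, - 12, - 10, - 49/5, 3 , 24/5,13, 27,28.09,  73, 80, 92.93, 95]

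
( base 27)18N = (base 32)u8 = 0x3C8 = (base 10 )968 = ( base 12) 688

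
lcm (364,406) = 10556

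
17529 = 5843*3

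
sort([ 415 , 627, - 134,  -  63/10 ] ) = [- 134,-63/10, 415,627]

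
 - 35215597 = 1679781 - 36895378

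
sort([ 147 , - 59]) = [-59,147]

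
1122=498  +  624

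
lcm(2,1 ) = 2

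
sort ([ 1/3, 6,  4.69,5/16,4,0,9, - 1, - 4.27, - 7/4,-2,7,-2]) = [ - 4.27, - 2 , - 2, - 7/4, - 1,0,5/16,1/3, 4,4.69,6,7 , 9]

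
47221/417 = 113 + 100/417 = 113.24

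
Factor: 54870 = 2^1*3^1*5^1 * 31^1*59^1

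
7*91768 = 642376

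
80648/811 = 99  +  359/811 = 99.44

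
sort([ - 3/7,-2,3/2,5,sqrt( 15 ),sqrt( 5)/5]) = [ - 2,-3/7, sqrt( 5)/5 , 3/2,sqrt( 15),5]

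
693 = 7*99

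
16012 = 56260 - 40248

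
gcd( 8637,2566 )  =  1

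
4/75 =4/75 = 0.05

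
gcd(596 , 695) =1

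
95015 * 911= 86558665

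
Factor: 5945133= 3^1  *  1981711^1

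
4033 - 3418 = 615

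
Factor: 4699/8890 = 37/70= 2^(-1 )*5^( - 1 )*7^(  -  1)*37^1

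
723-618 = 105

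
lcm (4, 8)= 8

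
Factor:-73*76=-5548 = - 2^2*19^1*73^1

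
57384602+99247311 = 156631913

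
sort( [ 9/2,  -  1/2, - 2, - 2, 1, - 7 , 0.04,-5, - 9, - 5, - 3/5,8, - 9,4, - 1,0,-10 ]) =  [  -  10,  -  9, - 9,-7,-5, - 5, - 2,  -  2,-1, - 3/5,-1/2  ,  0, 0.04, 1,4, 9/2,8 ] 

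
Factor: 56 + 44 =2^2 * 5^2=100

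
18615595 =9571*1945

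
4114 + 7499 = 11613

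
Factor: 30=2^1 * 3^1*5^1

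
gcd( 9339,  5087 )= 1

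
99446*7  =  696122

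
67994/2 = 33997 = 33997.00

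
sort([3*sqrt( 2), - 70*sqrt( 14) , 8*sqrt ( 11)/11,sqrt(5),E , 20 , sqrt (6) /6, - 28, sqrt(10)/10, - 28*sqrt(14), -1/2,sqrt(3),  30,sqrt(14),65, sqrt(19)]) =[ - 70 * sqrt(14) , - 28 * sqrt( 14 ), - 28, - 1/2, sqrt(10 )/10,sqrt( 6)/6,sqrt( 3), sqrt(5),8 * sqrt( 11) /11,E,sqrt( 14), 3*sqrt( 2),sqrt( 19), 20,30,65 ] 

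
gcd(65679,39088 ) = 1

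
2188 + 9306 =11494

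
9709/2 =9709/2 = 4854.50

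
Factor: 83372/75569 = 2^2*13^( - 1 )*19^1 * 1097^1 * 5813^(- 1) 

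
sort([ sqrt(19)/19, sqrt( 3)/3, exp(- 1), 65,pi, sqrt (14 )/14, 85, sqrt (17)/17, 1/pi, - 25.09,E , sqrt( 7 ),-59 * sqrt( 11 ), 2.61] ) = [ - 59*sqrt (11), - 25.09,sqrt( 19)/19, sqrt(17)/17, sqrt( 14 ) /14,1/pi, exp( - 1) , sqrt (3)/3,2.61,sqrt (7),E, pi,65, 85]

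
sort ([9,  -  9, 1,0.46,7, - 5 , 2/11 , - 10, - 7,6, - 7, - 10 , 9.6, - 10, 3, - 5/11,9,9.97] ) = [ - 10, - 10, - 10,- 9, - 7,- 7, - 5, - 5/11, 2/11, 0.46, 1,3, 6,7, 9,9, 9.6,9.97 ]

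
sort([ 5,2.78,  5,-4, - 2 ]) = [ - 4,-2,2.78 , 5,5]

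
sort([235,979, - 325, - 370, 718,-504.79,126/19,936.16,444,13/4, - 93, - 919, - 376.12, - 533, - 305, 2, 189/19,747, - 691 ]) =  [ - 919,  -  691, - 533, - 504.79, - 376.12, - 370, - 325,-305,-93,2,13/4,126/19,189/19, 235, 444, 718, 747,936.16,979 ]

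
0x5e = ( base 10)94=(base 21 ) 4a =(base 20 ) 4E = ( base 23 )42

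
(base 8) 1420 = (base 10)784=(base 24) 18g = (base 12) 554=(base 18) 27A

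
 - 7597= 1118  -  8715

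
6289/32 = 196 + 17/32  =  196.53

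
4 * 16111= 64444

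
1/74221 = 1/74221  =  0.00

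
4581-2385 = 2196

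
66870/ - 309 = - 217 + 61/103  =  - 216.41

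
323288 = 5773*56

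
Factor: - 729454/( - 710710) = 5^( - 1 )*7^( - 1)*13^( - 1)*467^1 =467/455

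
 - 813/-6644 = 813/6644 = 0.12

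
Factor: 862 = 2^1*431^1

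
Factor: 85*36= 2^2*3^2*5^1*17^1 = 3060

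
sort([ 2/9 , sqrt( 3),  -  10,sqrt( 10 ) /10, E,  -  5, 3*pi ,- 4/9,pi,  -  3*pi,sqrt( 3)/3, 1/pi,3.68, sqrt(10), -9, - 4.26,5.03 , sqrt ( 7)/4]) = [ - 10, - 3 * pi, - 9, - 5 ,-4.26, - 4/9,2/9, sqrt( 10) /10,1/pi,sqrt( 3 ) /3 , sqrt( 7 )/4,sqrt ( 3), E,pi,sqrt( 10 ),3.68, 5.03, 3*pi] 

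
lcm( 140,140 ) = 140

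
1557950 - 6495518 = -4937568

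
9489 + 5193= 14682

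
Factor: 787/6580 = 2^( - 2 )*5^( - 1 ) * 7^( - 1)*47^( - 1 )*787^1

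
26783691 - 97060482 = - 70276791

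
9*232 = 2088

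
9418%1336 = 66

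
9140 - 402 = 8738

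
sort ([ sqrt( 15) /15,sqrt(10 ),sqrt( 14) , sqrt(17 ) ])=[sqrt( 15)/15, sqrt (10 ), sqrt(14), sqrt( 17) ] 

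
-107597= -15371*7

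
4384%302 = 156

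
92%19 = 16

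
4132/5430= 2066/2715 = 0.76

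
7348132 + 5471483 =12819615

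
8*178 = 1424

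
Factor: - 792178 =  - 2^1 * 431^1*919^1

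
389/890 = 389/890 = 0.44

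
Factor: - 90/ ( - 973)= 2^1*3^2*5^1*7^ ( - 1 )*139^( - 1)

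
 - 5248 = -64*82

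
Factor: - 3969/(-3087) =9/7 = 3^2*7^( - 1 )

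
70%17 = 2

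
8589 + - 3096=5493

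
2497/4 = 2497/4= 624.25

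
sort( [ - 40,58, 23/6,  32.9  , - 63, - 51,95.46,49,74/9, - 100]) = [ - 100,- 63,-51, - 40,  23/6,74/9,32.9, 49,58,95.46]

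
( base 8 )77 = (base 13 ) 4b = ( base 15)43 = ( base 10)63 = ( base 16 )3F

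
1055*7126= 7517930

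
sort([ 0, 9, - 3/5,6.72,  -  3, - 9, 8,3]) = [-9, - 3, - 3/5, 0, 3,6.72, 8, 9 ]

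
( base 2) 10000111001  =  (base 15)4C1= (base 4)100321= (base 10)1081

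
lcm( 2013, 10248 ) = 112728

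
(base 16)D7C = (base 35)2sm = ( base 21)7h8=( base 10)3452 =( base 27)4jn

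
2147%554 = 485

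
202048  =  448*451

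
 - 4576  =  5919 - 10495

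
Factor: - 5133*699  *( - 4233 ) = 15187864311  =  3^3*17^1 *29^1 * 59^1 * 83^1*233^1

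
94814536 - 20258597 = 74555939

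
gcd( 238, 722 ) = 2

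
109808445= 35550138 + 74258307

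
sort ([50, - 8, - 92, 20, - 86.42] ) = [-92 , - 86.42, - 8, 20,50]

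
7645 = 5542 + 2103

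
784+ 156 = 940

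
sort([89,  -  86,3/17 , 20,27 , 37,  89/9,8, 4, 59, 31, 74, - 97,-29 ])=[ - 97, - 86,  -  29, 3/17, 4 , 8, 89/9,  20,  27, 31,37,59,  74, 89 ] 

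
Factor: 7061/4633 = 23^1*41^( - 1)*113^ ( - 1)*307^1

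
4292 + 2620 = 6912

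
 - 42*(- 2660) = 111720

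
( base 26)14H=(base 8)1435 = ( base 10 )797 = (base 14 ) 40d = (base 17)2cf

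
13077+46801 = 59878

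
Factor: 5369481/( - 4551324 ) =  - 1789827/1517108= - 2^( - 2 )*3^1*13^1*45893^1*379277^(  -  1 )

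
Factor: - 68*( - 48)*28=91392 = 2^8*3^1*7^1*17^1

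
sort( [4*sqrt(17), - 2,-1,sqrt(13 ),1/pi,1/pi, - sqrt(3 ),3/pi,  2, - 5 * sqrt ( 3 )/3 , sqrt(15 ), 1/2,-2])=[ - 5*sqrt( 3)/3,-2,- 2, - sqrt( 3), - 1 , 1/pi,1/pi,1/2,3/pi, 2,sqrt( 13), sqrt( 15 ), 4*sqrt( 17 )]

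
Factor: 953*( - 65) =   -  61945 = - 5^1*13^1*953^1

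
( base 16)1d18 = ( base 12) 4388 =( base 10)7448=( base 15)2318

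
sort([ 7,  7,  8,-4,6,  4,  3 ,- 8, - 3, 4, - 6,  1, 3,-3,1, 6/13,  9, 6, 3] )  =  [ - 8 ,-6,-4, - 3, - 3, 6/13,1,1 , 3, 3, 3, 4, 4,6, 6,  7, 7 , 8 , 9] 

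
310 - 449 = -139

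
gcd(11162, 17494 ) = 2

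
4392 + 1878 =6270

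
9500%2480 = 2060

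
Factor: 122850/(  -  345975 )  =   - 234/659 = - 2^1*3^2*13^1*659^ ( - 1) 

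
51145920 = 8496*6020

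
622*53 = 32966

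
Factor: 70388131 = 11^1 * 79^1 * 107^1 *757^1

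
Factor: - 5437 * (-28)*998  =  2^3*7^1*499^1*5437^1 = 151931528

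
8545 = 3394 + 5151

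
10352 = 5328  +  5024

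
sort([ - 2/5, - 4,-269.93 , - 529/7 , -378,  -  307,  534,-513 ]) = [ - 513, - 378, - 307, - 269.93, - 529/7, - 4,  -  2/5, 534 ] 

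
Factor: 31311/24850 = 2^( - 1)*3^2*5^( - 2 )* 7^1= 63/50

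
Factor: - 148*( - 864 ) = 2^7 * 3^3*37^1 = 127872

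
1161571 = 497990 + 663581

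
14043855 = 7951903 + 6091952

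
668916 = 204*3279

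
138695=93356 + 45339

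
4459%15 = 4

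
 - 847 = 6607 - 7454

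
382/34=191/17=11.24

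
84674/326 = 42337/163 = 259.74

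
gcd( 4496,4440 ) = 8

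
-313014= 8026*( - 39)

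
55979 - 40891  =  15088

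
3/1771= 3/1771 = 0.00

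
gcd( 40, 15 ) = 5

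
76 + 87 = 163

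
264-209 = 55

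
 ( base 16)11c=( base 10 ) 284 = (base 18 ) FE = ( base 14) 164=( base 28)A4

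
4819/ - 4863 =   -  1 + 44/4863= - 0.99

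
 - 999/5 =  - 999/5=- 199.80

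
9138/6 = 1523 = 1523.00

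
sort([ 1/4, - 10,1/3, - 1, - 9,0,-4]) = [-10, -9, -4,  -  1 , 0,  1/4,1/3] 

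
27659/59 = 468 + 47/59 = 468.80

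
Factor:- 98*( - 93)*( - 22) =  - 2^2*3^1 * 7^2* 11^1*31^1 = - 200508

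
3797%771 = 713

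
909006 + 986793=1895799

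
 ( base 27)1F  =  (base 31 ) 1b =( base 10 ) 42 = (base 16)2A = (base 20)22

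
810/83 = 810/83 = 9.76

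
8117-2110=6007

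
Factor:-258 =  - 2^1 *3^1 *43^1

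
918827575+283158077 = 1201985652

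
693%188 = 129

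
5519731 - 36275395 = - 30755664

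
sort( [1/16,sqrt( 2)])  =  [ 1/16,sqrt(2 )]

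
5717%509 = 118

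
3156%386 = 68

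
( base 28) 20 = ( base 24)28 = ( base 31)1p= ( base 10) 56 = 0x38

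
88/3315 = 88/3315 = 0.03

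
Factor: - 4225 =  - 5^2*13^2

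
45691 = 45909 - 218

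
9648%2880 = 1008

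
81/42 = 27/14 = 1.93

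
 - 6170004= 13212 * ( -467) 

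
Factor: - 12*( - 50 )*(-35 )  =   - 2^3*3^1*5^3*7^1 = - 21000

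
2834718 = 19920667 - 17085949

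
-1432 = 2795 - 4227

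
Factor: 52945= 5^1* 10589^1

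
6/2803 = 6/2803= 0.00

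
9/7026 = 3/2342 = 0.00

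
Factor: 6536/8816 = 43/58 = 2^( - 1)*29^( - 1 ) * 43^1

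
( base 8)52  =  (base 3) 1120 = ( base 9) 46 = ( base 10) 42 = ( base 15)2c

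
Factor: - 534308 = -2^2*223^1*599^1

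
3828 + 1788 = 5616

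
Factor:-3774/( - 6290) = 3^1 *5^( - 1)  =  3/5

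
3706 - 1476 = 2230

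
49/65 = 49/65=   0.75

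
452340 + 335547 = 787887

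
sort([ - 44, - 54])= [ - 54, - 44]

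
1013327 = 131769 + 881558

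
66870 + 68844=135714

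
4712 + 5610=10322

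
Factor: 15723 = 3^2*1747^1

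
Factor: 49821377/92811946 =2^( - 1)*23^( - 1)*41^( - 1 )*1061^1*46957^1*49211^( - 1) 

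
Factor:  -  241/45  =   - 3^( - 2 ) *5^ ( -1)*241^1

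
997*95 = 94715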